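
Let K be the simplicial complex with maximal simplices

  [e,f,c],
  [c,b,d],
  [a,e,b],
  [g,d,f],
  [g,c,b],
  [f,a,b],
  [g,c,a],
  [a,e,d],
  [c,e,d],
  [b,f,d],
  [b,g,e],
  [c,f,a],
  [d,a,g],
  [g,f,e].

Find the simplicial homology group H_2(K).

H_2 = Z.

Fix the vertex order a < b < c < d < e < f < g and write every simplex with vertices in increasing order. Then dim K = 2 and the simplices of K are:

  0-simplices (7): a, b, c, d, e, f, g
  1-simplices (21): ab, ac, ad, ae, af, ag, bc, bd, be, bf, bg, cd, ce, cf, cg, de, df, dg, ef, eg, fg
  2-simplices (14): abe, abf, acf, acg, ade, adg, bcd, bcg, bdf, beg, cde, cef, dfg, efg

so the chain groups are C_0 ≅ Z^7, C_1 ≅ Z^21, C_2 ≅ Z^14.

Boundary ∂_1: C_1 → C_0 is given by ∂[p,q] = [q] − [p].
This gives a 7×21 integer matrix of rank 6; reducing to Smith normal form yields diagonal entries (1,1,1,1,1,1).

∂_2: C_2 → C_1 maps a triangle to the signed sum of its edges. For instance
  ∂cef = ef − cf + ce,
  ∂bcd = cd − bd + bc.
As a 21×14 matrix over Z this has rank 13, with invariant factors (1,1,1,1,1,1,1,1,1,1,1,1,1).

Reading off H_k = ker ∂_k / im ∂_{k+1}:

  H_2: rank ker ∂_2 − rank ∂_3 = (14 − 13) − 0 = 1, and there is no ∂_3, so H_2 = Z.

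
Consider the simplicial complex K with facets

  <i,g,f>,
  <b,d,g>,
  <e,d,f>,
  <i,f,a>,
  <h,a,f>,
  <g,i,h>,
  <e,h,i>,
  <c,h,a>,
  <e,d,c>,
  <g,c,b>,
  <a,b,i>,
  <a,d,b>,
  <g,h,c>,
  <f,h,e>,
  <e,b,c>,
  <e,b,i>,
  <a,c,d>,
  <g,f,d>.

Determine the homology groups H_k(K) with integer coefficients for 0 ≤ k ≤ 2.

Fix the vertex order a < b < c < d < e < f < g < h < i and write every simplex with vertices in increasing order. Then dim K = 2 and the simplices of K are:

  0-simplices (9): a, b, c, d, e, f, g, h, i
  1-simplices (27): ab, ac, ad, af, ah, ai, bc, bd, be, bg, bi, cd, ce, cg, ch, de, df, dg, ef, eh, ei, fg, fh, fi, gh, gi, hi
  2-simplices (18): abd, abi, acd, ach, afh, afi, bce, bcg, bdg, bei, cde, cgh, def, dfg, efh, ehi, fgi, ghi

Hence C_0 ≅ Z^9, C_1 ≅ Z^27, C_2 ≅ Z^18.

∂_1: C_1 → C_0 maps an edge to its endpoints' difference, ∂[p,q] = q − p. For instance
  ∂fg = g − f.
As a 9×27 matrix over Z this has rank 8, with invariant factors (1,1,1,1,1,1,1,1).

The boundary map ∂_2: C_2 → C_1 maps a triangle to the signed sum of its edges. For instance
  ∂bdg = dg − bg + bd,
  ∂afi = fi − ai + af.
As a 27×18 matrix over Z this has rank 18, with invariant factors (1,1,1,1,1,1,1,1,1,1,1,1,1,1,1,1,1,2).

Reading off H_k = ker ∂_k / im ∂_{k+1}:

  H_0: rank C_0 − rank ∂_1 = 9 − 8 = 1, and the invariant factors of ∂_1 are all 1, so H_0 = Z.
  H_1: rank ker ∂_1 − rank ∂_2 = (27 − 8) − 18 = 1, and ∂_2 has invariant factor 2 > 1, so H_1 = Z ⊕ Z/2Z.
  H_2: rank ker ∂_2 − rank ∂_3 = (18 − 18) − 0 = 0, and there is no ∂_3, so H_2 = 0.

H_0 ≅ Z,  H_1 ≅ Z ⊕ Z/2Z,  H_2 = 0.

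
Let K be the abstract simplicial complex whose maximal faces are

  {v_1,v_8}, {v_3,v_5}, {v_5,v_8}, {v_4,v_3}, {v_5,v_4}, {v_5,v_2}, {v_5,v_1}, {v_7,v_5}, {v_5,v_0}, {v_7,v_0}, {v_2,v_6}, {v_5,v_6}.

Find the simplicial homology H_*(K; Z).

Take the total order v_0 < v_1 < v_2 < v_3 < v_4 < v_5 < v_6 < v_7 < v_8 on the vertex set. Then K (dimension 1) consists of the simplices:

  0-simplices (9): [v_0], [v_1], [v_2], [v_3], [v_4], [v_5], [v_6], [v_7], [v_8]
  1-simplices (12): [v_0,v_5], [v_0,v_7], [v_1,v_5], [v_1,v_8], [v_2,v_5], [v_2,v_6], [v_3,v_4], [v_3,v_5], [v_4,v_5], [v_5,v_6], [v_5,v_7], [v_5,v_8]

Hence C_0 ≅ Z^9, C_1 ≅ Z^12.

∂_1: C_1 → C_0 maps an edge to its endpoints' difference, ∂[p,q] = q − p.
The 9×12 boundary matrix has rank 8 and Smith normal form diag(1,1,1,1,1,1,1,1).

Now H_k = ker ∂_k / im ∂_{k+1}, so:

  H_0: rank C_0 − rank ∂_1 = 9 − 8 = 1, and the invariant factors of ∂_1 are all 1, so H_0 ≅ Z.
  H_1: rank ker ∂_1 − rank ∂_2 = (12 − 8) − 0 = 4, and there is no ∂_2, so H_1 ≅ Z^4.

As a check, the Euler characteristic is 9 − 12 = -3, which agrees with 1 − 4 = -3.
(K is a triangulation of a wedge of 4 circles.)

H_0 = Z,  H_1 = Z^4.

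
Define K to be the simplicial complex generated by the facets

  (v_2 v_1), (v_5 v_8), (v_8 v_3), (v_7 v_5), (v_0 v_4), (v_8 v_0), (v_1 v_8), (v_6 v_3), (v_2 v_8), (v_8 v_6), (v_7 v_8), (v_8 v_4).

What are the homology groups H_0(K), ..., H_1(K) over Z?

Order the vertices as v_0 < v_1 < v_2 < v_3 < v_4 < v_5 < v_6 < v_7 < v_8. Listing each simplex with vertices in this order, K has dimension 1 with simplices:

  0-simplices (9): [v_0], [v_1], [v_2], [v_3], [v_4], [v_5], [v_6], [v_7], [v_8]
  1-simplices (12): [v_0,v_4], [v_0,v_8], [v_1,v_2], [v_1,v_8], [v_2,v_8], [v_3,v_6], [v_3,v_8], [v_4,v_8], [v_5,v_7], [v_5,v_8], [v_6,v_8], [v_7,v_8]

Hence C_0 ≅ Z^9, C_1 ≅ Z^12.

∂_1: C_1 → C_0 maps an edge to its endpoints' difference, ∂[p,q] = q − p.
The resulting 9×12 matrix has rank 8, and its Smith normal form has invariant factors (1,1,1,1,1,1,1,1).

Reading off H_k = ker ∂_k / im ∂_{k+1}:

  H_0: rank C_0 − rank ∂_1 = 9 − 8 = 1, and the invariant factors of ∂_1 are all 1, so H_0 ≅ Z.
  H_1: rank ker ∂_1 − rank ∂_2 = (12 − 8) − 0 = 4, and there is no ∂_2, so H_1 ≅ Z^4.

As a check, the Euler characteristic is 9 − 12 = -3, which agrees with 1 − 4 = -3.

H_0 = Z,  H_1 = Z^4.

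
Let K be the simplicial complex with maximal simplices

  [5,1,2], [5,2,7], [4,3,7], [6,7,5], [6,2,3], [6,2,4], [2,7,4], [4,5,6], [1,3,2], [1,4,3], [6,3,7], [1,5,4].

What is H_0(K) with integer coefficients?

H_0 ≅ Z.

Fix the vertex order 1 < 2 < 3 < 4 < 5 < 6 < 7 and write every simplex with vertices in increasing order. Then dim K = 2 and the simplices of K are:

  0-simplices (7): [1], [2], [3], [4], [5], [6], [7]
  1-simplices (18): [1,2], [1,3], [1,4], [1,5], [2,3], [2,4], [2,5], [2,6], [2,7], [3,4], [3,6], [3,7], [4,5], [4,6], [4,7], [5,6], [5,7], [6,7]
  2-simplices (12): [1,2,3], [1,2,5], [1,3,4], [1,4,5], [2,3,6], [2,4,6], [2,4,7], [2,5,7], [3,4,7], [3,6,7], [4,5,6], [5,6,7]

Hence C_0 ≅ Z^7, C_1 ≅ Z^18, C_2 ≅ Z^12.

The boundary map ∂_1: C_1 → C_0 is given by ∂[p,q] = [q] − [p]. For instance
  ∂[4,5] = [5] − [4].
The 7×18 boundary matrix has rank 6 and Smith normal form diag(1,1,1,1,1,1).

∂_2: C_2 → C_1 sends each 2-simplex [p,q,r] to [q,r] − [p,r] + [p,q]. For instance
  ∂[2,4,7] = [4,7] − [2,7] + [2,4],
  ∂[1,4,5] = [4,5] − [1,5] + [1,4].
The 18×12 boundary matrix has rank 12 and Smith normal form diag(1,1,1,1,1,1,1,1,1,1,1,2).

Now H_k = ker ∂_k / im ∂_{k+1}, so:

  H_0: rank C_0 − rank ∂_1 = 7 − 6 = 1, and the invariant factors of ∂_1 are all 1, so H_0 ≅ Z.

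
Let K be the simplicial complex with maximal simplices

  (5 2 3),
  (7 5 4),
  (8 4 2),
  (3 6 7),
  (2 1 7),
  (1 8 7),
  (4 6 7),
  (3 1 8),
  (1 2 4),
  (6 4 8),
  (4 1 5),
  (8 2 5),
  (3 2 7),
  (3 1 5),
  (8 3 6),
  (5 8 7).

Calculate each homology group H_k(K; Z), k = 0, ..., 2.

Fix the vertex order 1 < 2 < 3 < 4 < 5 < 6 < 7 < 8 and write every simplex with vertices in increasing order. Then dim K = 2 and the simplices of K are:

  0-simplices (8): [1], [2], [3], [4], [5], [6], [7], [8]
  1-simplices (24): (24 of them)
  2-simplices (16): [1,2,4], [1,2,7], [1,3,5], [1,3,8], [1,4,5], [1,7,8], [2,3,5], [2,3,7], [2,4,8], [2,5,8], [3,6,7], [3,6,8], [4,5,7], [4,6,7], [4,6,8], [5,7,8]

Hence C_0 ≅ Z^8, C_1 ≅ Z^24, C_2 ≅ Z^16.

The boundary map ∂_1: C_1 → C_0 is given by ∂[p,q] = [q] − [p]. For instance
  ∂[1,3] = [3] − [1].
As a 8×24 matrix over Z this has rank 7, with invariant factors (1,1,1,1,1,1,1).

The boundary map ∂_2: C_2 → C_1 acts by ∂[p,q,r] = [q,r] − [p,r] + [p,q]. For instance
  ∂[2,4,8] = [4,8] − [2,8] + [2,4],
  ∂[3,6,7] = [6,7] − [3,7] + [3,6].
This gives a 24×16 integer matrix of rank 15; reducing to Smith normal form yields diagonal entries (1,1,1,1,1,1,1,1,1,1,1,1,1,1,1).

Now H_k = ker ∂_k / im ∂_{k+1}, so:

  H_0: rank C_0 − rank ∂_1 = 8 − 7 = 1, and the invariant factors of ∂_1 are all 1, so H_0 ≅ Z.
  H_1: rank ker ∂_1 − rank ∂_2 = (24 − 7) − 15 = 2, and the invariant factors of ∂_2 are all 1, so H_1 ≅ Z^2.
  H_2: rank ker ∂_2 − rank ∂_3 = (16 − 15) − 0 = 1, and there is no ∂_3, so H_2 ≅ Z.

As a check, the Euler characteristic is 8 − 24 + 16 = 0, which agrees with 1 − 2 + 1 = 0.

H_0 = Z,  H_1 = Z^2,  H_2 = Z.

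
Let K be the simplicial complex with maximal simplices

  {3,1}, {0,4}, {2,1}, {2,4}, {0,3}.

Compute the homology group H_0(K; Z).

H_0 ≅ Z.

We work with the vertex ordering 0 < 1 < 2 < 3 < 4. The simplices of K, each written with vertices in increasing order, are:

  0-simplices (5): [0], [1], [2], [3], [4]
  1-simplices (5): [0,3], [0,4], [1,2], [1,3], [2,4]

so the chain groups are C_0 ≅ Z^5, C_1 ≅ Z^5.

Boundary ∂_1: C_1 → C_0 is given by ∂[p,q] = [q] − [p]. For instance
  ∂[0,3] = [3] − [0].
The resulting 5×5 matrix has rank 4, and its Smith normal form has invariant factors (1,1,1,1).

Reading off H_k = ker ∂_k / im ∂_{k+1}:

  H_0: rank C_0 − rank ∂_1 = 5 − 4 = 1, and the invariant factors of ∂_1 are all 1, so H_0 = Z.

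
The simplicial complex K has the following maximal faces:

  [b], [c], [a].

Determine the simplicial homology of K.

H_0 = Z^3.

We work with the vertex ordering a < b < c. The simplices of K, each written with vertices in increasing order, are:

  0-simplices (3): a, b, c

giving chain groups C_0 ≅ Z^3.

Now H_k = ker ∂_k / im ∂_{k+1}, so:

  H_0: rank C_0 − rank ∂_1 = 3 − 0 = 3, and there is no ∂_1, so H_0 ≅ Z^3.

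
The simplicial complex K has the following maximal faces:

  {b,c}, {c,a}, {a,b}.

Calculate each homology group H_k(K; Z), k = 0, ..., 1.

H_0 ≅ Z,  H_1 ≅ Z.

Fix the vertex order a < b < c and write every simplex with vertices in increasing order. Then dim K = 1 and the simplices of K are:

  0-simplices (3): a, b, c
  1-simplices (3): ab, ac, bc

so the chain groups are C_0 ≅ Z^3, C_1 ≅ Z^3.

The boundary map ∂_1: C_1 → C_0 sends each edge [p,q] (with p < q) to q − p. For instance
  ∂bc = c − b.
The resulting 3×3 matrix has rank 2, and its Smith normal form has invariant factors (1,1).

Now H_k = ker ∂_k / im ∂_{k+1}, so:

  H_0: rank C_0 − rank ∂_1 = 3 − 2 = 1, and the invariant factors of ∂_1 are all 1, so H_0 ≅ Z.
  H_1: rank ker ∂_1 − rank ∂_2 = (3 − 2) − 0 = 1, and there is no ∂_2, so H_1 ≅ Z.

(K is a triangulation of the circle S^1.)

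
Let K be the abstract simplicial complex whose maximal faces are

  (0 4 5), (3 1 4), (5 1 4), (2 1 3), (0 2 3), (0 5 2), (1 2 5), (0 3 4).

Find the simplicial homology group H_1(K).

H_1 = 0.

Order the vertices as 0 < 1 < 2 < 3 < 4 < 5. Listing each simplex with vertices in this order, K has dimension 2 with simplices:

  0-simplices (6): [0], [1], [2], [3], [4], [5]
  1-simplices (12): [0,2], [0,3], [0,4], [0,5], [1,2], [1,3], [1,4], [1,5], [2,3], [2,5], [3,4], [4,5]
  2-simplices (8): [0,2,3], [0,2,5], [0,3,4], [0,4,5], [1,2,3], [1,2,5], [1,3,4], [1,4,5]

so the chain groups are C_0 ≅ Z^6, C_1 ≅ Z^12, C_2 ≅ Z^8.

∂_1: C_1 → C_0 is given by ∂[p,q] = [q] − [p].
The resulting 6×12 matrix has rank 5, and its Smith normal form has invariant factors (1,1,1,1,1).

The boundary map ∂_2: C_2 → C_1 sends each 2-simplex [p,q,r] to [q,r] − [p,r] + [p,q]. For instance
  ∂[0,4,5] = [4,5] − [0,5] + [0,4],
  ∂[0,2,5] = [2,5] − [0,5] + [0,2].
As a 12×8 matrix over Z this has rank 7, with invariant factors (1,1,1,1,1,1,1).

Computing H_k = (kernel of ∂_k) / (image of ∂_{k+1}):

  H_1: rank ker ∂_1 − rank ∂_2 = (12 − 5) − 7 = 0, and the invariant factors of ∂_2 are all 1, so H_1 ≅ 0.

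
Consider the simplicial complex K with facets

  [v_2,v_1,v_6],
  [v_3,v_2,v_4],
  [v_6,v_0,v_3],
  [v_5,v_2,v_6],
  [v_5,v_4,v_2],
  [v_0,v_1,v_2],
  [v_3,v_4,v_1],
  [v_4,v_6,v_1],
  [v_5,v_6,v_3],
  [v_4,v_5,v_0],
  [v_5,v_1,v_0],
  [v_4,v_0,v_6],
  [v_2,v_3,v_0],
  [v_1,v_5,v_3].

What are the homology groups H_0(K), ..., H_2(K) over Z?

H_0 ≅ Z,  H_1 ≅ Z^2,  H_2 ≅ Z.

K has 7 vertices, 21 edges, 14 triangles.
rank ∂_0 = 0, rank ∂_1 = 6 ⇒ b_0 = 7 − 0 − 6 = 1; all invariant factors of ∂_1 are 1 so no torsion. So H_0 ≅ Z.
rank ∂_1 = 6, rank ∂_2 = 13 ⇒ b_1 = 21 − 6 − 13 = 2; all invariant factors of ∂_2 are 1 so no torsion. So H_1 ≅ Z^2.
rank ∂_2 = 13, rank ∂_3 = 0 ⇒ b_2 = 14 − 13 − 0 = 1. So H_2 ≅ Z.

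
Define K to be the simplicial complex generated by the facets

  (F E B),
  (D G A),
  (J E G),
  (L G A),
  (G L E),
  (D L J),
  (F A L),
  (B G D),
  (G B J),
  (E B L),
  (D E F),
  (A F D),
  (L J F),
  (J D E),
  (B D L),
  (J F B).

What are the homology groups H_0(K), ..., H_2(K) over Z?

We work with the vertex ordering A < B < D < E < F < G < J < L. The simplices of K, each written with vertices in increasing order, are:

  0-simplices (8): A, B, D, E, F, G, J, L
  1-simplices (24): AD, AF, AG, AL, BD, BE, BF, BG, BJ, BL, DE, DF, DG, DJ, DL, EF, EG, EJ, EL, FJ, FL, GJ, GL, JL
  2-simplices (16): ADF, ADG, AFL, AGL, BDG, BDL, BEF, BEL, BFJ, BGJ, DEF, DEJ, DJL, EGJ, EGL, FJL

Hence C_0 ≅ Z^8, C_1 ≅ Z^24, C_2 ≅ Z^16.

Boundary ∂_1: C_1 → C_0 is given by ∂[p,q] = [q] − [p]. For instance
  ∂GL = L − G.
The 8×24 boundary matrix has rank 7 and Smith normal form diag(1,1,1,1,1,1,1).

The boundary map ∂_2: C_2 → C_1 sends each 2-simplex [p,q,r] to [q,r] − [p,r] + [p,q]. For instance
  ∂DJL = JL − DL + DJ,
  ∂BDL = DL − BL + BD.
As a 24×16 matrix over Z this has rank 15, with invariant factors (1,1,1,1,1,1,1,1,1,1,1,1,1,1,1).

Reading off H_k = ker ∂_k / im ∂_{k+1}:

  H_0: rank C_0 − rank ∂_1 = 8 − 7 = 1, and the invariant factors of ∂_1 are all 1, so H_0 = Z.
  H_1: rank ker ∂_1 − rank ∂_2 = (24 − 7) − 15 = 2, and the invariant factors of ∂_2 are all 1, so H_1 = Z^2.
  H_2: rank ker ∂_2 − rank ∂_3 = (16 − 15) − 0 = 1, and there is no ∂_3, so H_2 = Z.

H_0 ≅ Z,  H_1 ≅ Z^2,  H_2 ≅ Z.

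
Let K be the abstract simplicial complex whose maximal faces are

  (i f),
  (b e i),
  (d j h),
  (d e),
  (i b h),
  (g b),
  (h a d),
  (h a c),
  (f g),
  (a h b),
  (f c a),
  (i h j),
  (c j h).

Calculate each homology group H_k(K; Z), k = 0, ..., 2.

H_0 ≅ Z,  H_1 ≅ Z^3,  H_2 = 0.

We work with the vertex ordering a < b < c < d < e < f < g < h < i < j. The simplices of K, each written with vertices in increasing order, are:

  0-simplices (10): a, b, c, d, e, f, g, h, i, j
  1-simplices (21): ab, ac, ad, af, ah, be, bg, bh, bi, cf, ch, cj, de, dh, dj, ei, fg, fi, hi, hj, ij
  2-simplices (9): abh, acf, ach, adh, bei, bhi, chj, dhj, hij

Hence C_0 ≅ Z^10, C_1 ≅ Z^21, C_2 ≅ Z^9.

Boundary ∂_1: C_1 → C_0 is given by ∂[p,q] = [q] − [p].
The 10×21 boundary matrix has rank 9 and Smith normal form diag(1,1,1,1,1,1,1,1,1).

Boundary ∂_2: C_2 → C_1 acts by ∂[p,q,r] = [q,r] − [p,r] + [p,q]. For instance
  ∂hij = ij − hj + hi,
  ∂abh = bh − ah + ab.
The resulting 21×9 matrix has rank 9, and its Smith normal form has invariant factors (1,1,1,1,1,1,1,1,1).

Computing H_k = (kernel of ∂_k) / (image of ∂_{k+1}):

  H_0: rank C_0 − rank ∂_1 = 10 − 9 = 1, and the invariant factors of ∂_1 are all 1, so H_0 = Z.
  H_1: rank ker ∂_1 − rank ∂_2 = (21 − 9) − 9 = 3, and the invariant factors of ∂_2 are all 1, so H_1 = Z^3.
  H_2: rank ker ∂_2 − rank ∂_3 = (9 − 9) − 0 = 0, and there is no ∂_3, so H_2 = 0.

As a check, the Euler characteristic is 10 − 21 + 9 = -2, which agrees with 1 − 3 + 0 = -2.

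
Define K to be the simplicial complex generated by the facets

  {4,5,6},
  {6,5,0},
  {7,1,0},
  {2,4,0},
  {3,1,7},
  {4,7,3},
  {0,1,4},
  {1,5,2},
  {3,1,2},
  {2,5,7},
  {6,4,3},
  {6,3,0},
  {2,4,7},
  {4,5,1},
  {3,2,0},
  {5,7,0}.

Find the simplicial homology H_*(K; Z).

We work with the vertex ordering 0 < 1 < 2 < 3 < 4 < 5 < 6 < 7. The simplices of K, each written with vertices in increasing order, are:

  0-simplices (8): [0], [1], [2], [3], [4], [5], [6], [7]
  1-simplices (24): (24 of them)
  2-simplices (16): [0,1,4], [0,1,7], [0,2,3], [0,2,4], [0,3,6], [0,5,6], [0,5,7], [1,2,3], [1,2,5], [1,3,7], [1,4,5], [2,4,7], [2,5,7], [3,4,6], [3,4,7], [4,5,6]

giving chain groups C_0 ≅ Z^8, C_1 ≅ Z^24, C_2 ≅ Z^16.

The boundary map ∂_1: C_1 → C_0 sends each edge [p,q] (with p < q) to q − p.
The 8×24 boundary matrix has rank 7 and Smith normal form diag(1,1,1,1,1,1,1).

Boundary ∂_2: C_2 → C_1 acts by ∂[p,q,r] = [q,r] − [p,r] + [p,q]. For instance
  ∂[1,2,5] = [2,5] − [1,5] + [1,2],
  ∂[2,5,7] = [5,7] − [2,7] + [2,5].
The resulting 24×16 matrix has rank 15, and its Smith normal form has invariant factors (1,1,1,1,1,1,1,1,1,1,1,1,1,1,1).

From H_k ≅ ker(∂_k) / im(∂_{k+1}) we obtain:

  H_0: rank C_0 − rank ∂_1 = 8 − 7 = 1, and the invariant factors of ∂_1 are all 1, so H_0 = Z.
  H_1: rank ker ∂_1 − rank ∂_2 = (24 − 7) − 15 = 2, and the invariant factors of ∂_2 are all 1, so H_1 = Z^2.
  H_2: rank ker ∂_2 − rank ∂_3 = (16 − 15) − 0 = 1, and there is no ∂_3, so H_2 = Z.

(K is a triangulation of the torus T^2.)

H_0 ≅ Z,  H_1 ≅ Z^2,  H_2 ≅ Z.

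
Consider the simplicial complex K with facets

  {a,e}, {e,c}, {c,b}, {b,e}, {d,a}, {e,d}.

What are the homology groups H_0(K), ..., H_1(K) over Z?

Fix the vertex order a < b < c < d < e and write every simplex with vertices in increasing order. Then dim K = 1 and the simplices of K are:

  0-simplices (5): a, b, c, d, e
  1-simplices (6): ad, ae, bc, be, ce, de

Hence C_0 ≅ Z^5, C_1 ≅ Z^6.

∂_1: C_1 → C_0 sends each edge [p,q] (with p < q) to q − p.
As a 5×6 matrix over Z this has rank 4, with invariant factors (1,1,1,1).

Now H_k = ker ∂_k / im ∂_{k+1}, so:

  H_0: rank C_0 − rank ∂_1 = 5 − 4 = 1, and the invariant factors of ∂_1 are all 1, so H_0 ≅ Z.
  H_1: rank ker ∂_1 − rank ∂_2 = (6 − 4) − 0 = 2, and there is no ∂_2, so H_1 ≅ Z^2.

As a check, the Euler characteristic is 5 − 6 = -1, which agrees with 1 − 2 = -1.

H_0 = Z,  H_1 = Z^2.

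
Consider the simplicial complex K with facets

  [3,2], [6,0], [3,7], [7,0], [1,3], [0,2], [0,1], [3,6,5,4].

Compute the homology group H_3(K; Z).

Order the vertices as 0 < 1 < 2 < 3 < 4 < 5 < 6 < 7. Listing each simplex with vertices in this order, K has dimension 3 with simplices:

  0-simplices (8): [0], [1], [2], [3], [4], [5], [6], [7]
  1-simplices (13): [0,1], [0,2], [0,6], [0,7], [1,3], [2,3], [3,4], [3,5], [3,6], [3,7], [4,5], [4,6], [5,6]
  2-simplices (4): [3,4,5], [3,4,6], [3,5,6], [4,5,6]
  3-simplices (1): [3,4,5,6]

Hence C_0 ≅ Z^8, C_1 ≅ Z^13, C_2 ≅ Z^4, C_3 ≅ Z^1.

The boundary map ∂_1: C_1 → C_0 is given by ∂[p,q] = [q] − [p].
As a 8×13 matrix over Z this has rank 7, with invariant factors (1,1,1,1,1,1,1).

The boundary map ∂_2: C_2 → C_1 acts by ∂[p,q,r] = [q,r] − [p,r] + [p,q]. For instance
  ∂[3,4,6] = [4,6] − [3,6] + [3,4],
  ∂[3,5,6] = [5,6] − [3,6] + [3,5].
As a 13×4 matrix over Z this has rank 3, with invariant factors (1,1,1).

∂_3: C_3 → C_2 sends each 3-simplex σ to the alternating sum Σ_i (−1)^i (σ with its i-th vertex removed). For instance
  ∂[3,4,5,6] = [4,5,6] − [3,5,6] + [3,4,6] − [3,4,5].
The resulting 4×1 matrix has rank 1, and its Smith normal form has invariant factors (1).

From H_k ≅ ker(∂_k) / im(∂_{k+1}) we obtain:

  H_3: rank ker ∂_3 − rank ∂_4 = (1 − 1) − 0 = 0, and there is no ∂_4, so H_3 = 0.

H_3 ≅ 0.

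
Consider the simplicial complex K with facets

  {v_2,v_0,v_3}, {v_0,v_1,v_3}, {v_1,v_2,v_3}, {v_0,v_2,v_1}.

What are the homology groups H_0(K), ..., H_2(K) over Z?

K has 4 vertices, 6 edges, 4 triangles.
rank ∂_0 = 0, rank ∂_1 = 3 ⇒ b_0 = 4 − 0 − 3 = 1; all invariant factors of ∂_1 are 1 so no torsion. So H_0 ≅ Z.
rank ∂_1 = 3, rank ∂_2 = 3 ⇒ b_1 = 6 − 3 − 3 = 0; all invariant factors of ∂_2 are 1 so no torsion. So H_1 ≅ 0.
rank ∂_2 = 3, rank ∂_3 = 0 ⇒ b_2 = 4 − 3 − 0 = 1. So H_2 ≅ Z.

H_0 ≅ Z,  H_1 = 0,  H_2 ≅ Z.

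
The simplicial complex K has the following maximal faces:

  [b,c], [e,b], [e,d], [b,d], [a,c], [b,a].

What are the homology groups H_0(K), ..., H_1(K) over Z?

Fix the vertex order a < b < c < d < e and write every simplex with vertices in increasing order. Then dim K = 1 and the simplices of K are:

  0-simplices (5): a, b, c, d, e
  1-simplices (6): ab, ac, bc, bd, be, de

giving chain groups C_0 ≅ Z^5, C_1 ≅ Z^6.

Boundary ∂_1: C_1 → C_0 sends each edge [p,q] (with p < q) to q − p.
This gives a 5×6 integer matrix of rank 4; reducing to Smith normal form yields diagonal entries (1,1,1,1).

Computing H_k = (kernel of ∂_k) / (image of ∂_{k+1}):

  H_0: rank C_0 − rank ∂_1 = 5 − 4 = 1, and the invariant factors of ∂_1 are all 1, so H_0 ≅ Z.
  H_1: rank ker ∂_1 − rank ∂_2 = (6 − 4) − 0 = 2, and there is no ∂_2, so H_1 ≅ Z^2.

As a check, the Euler characteristic is 5 − 6 = -1, which agrees with 1 − 2 = -1.

H_0 ≅ Z,  H_1 ≅ Z^2.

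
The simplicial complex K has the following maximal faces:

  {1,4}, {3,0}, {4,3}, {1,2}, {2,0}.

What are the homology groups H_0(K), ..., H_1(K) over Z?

Take the total order 0 < 1 < 2 < 3 < 4 on the vertex set. Then K (dimension 1) consists of the simplices:

  0-simplices (5): [0], [1], [2], [3], [4]
  1-simplices (5): [0,2], [0,3], [1,2], [1,4], [3,4]

giving chain groups C_0 ≅ Z^5, C_1 ≅ Z^5.

∂_1: C_1 → C_0 is given by ∂[p,q] = [q] − [p].
The resulting 5×5 matrix has rank 4, and its Smith normal form has invariant factors (1,1,1,1).

Reading off H_k = ker ∂_k / im ∂_{k+1}:

  H_0: rank C_0 − rank ∂_1 = 5 − 4 = 1, and the invariant factors of ∂_1 are all 1, so H_0 ≅ Z.
  H_1: rank ker ∂_1 − rank ∂_2 = (5 − 4) − 0 = 1, and there is no ∂_2, so H_1 ≅ Z.

(K is a triangulation of the circle S^1.)

H_0 ≅ Z,  H_1 ≅ Z.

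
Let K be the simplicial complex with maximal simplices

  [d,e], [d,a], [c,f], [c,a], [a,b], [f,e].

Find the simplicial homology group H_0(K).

H_0 = Z.

Take the total order a < b < c < d < e < f on the vertex set. Then K (dimension 1) consists of the simplices:

  0-simplices (6): a, b, c, d, e, f
  1-simplices (6): ab, ac, ad, cf, de, ef

so the chain groups are C_0 ≅ Z^6, C_1 ≅ Z^6.

Boundary ∂_1: C_1 → C_0 is given by ∂[p,q] = [q] − [p].
The resulting 6×6 matrix has rank 5, and its Smith normal form has invariant factors (1,1,1,1,1).

Now H_k = ker ∂_k / im ∂_{k+1}, so:

  H_0: rank C_0 − rank ∂_1 = 6 − 5 = 1, and the invariant factors of ∂_1 are all 1, so H_0 = Z.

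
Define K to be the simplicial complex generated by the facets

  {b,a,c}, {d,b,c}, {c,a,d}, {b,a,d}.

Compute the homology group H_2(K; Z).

H_2 ≅ Z.

Fix the vertex order a < b < c < d and write every simplex with vertices in increasing order. Then dim K = 2 and the simplices of K are:

  0-simplices (4): a, b, c, d
  1-simplices (6): ab, ac, ad, bc, bd, cd
  2-simplices (4): abc, abd, acd, bcd

so the chain groups are C_0 ≅ Z^4, C_1 ≅ Z^6, C_2 ≅ Z^4.

Boundary ∂_1: C_1 → C_0 is given by ∂[p,q] = [q] − [p].
The resulting 4×6 matrix has rank 3, and its Smith normal form has invariant factors (1,1,1).

Boundary ∂_2: C_2 → C_1 maps a triangle to the signed sum of its edges. For instance
  ∂abd = bd − ad + ab,
  ∂acd = cd − ad + ac.
The 6×4 boundary matrix has rank 3 and Smith normal form diag(1,1,1).

Reading off H_k = ker ∂_k / im ∂_{k+1}:

  H_2: rank ker ∂_2 − rank ∂_3 = (4 − 3) − 0 = 1, and there is no ∂_3, so H_2 = Z.

(K is a triangulation of the 2-sphere S^2.)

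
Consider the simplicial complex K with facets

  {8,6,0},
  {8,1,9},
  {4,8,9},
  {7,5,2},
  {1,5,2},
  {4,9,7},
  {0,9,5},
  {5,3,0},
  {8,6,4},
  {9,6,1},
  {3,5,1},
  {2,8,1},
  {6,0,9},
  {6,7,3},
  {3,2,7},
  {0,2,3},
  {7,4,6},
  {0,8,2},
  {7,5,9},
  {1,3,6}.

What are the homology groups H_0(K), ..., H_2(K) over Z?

H_0 ≅ Z,  H_1 ≅ Z ⊕ Z/2,  H_2 = 0.

Fix the vertex order 0 < 1 < 2 < 3 < 4 < 5 < 6 < 7 < 8 < 9 and write every simplex with vertices in increasing order. Then dim K = 2 and the simplices of K are:

  0-simplices (10): [0], [1], [2], [3], [4], [5], [6], [7], [8], [9]
  1-simplices (30): (30 of them)
  2-simplices (20): (20 of them)

so the chain groups are C_0 ≅ Z^10, C_1 ≅ Z^30, C_2 ≅ Z^20.

Boundary ∂_1: C_1 → C_0 is given by ∂[p,q] = [q] − [p].
This gives a 10×30 integer matrix of rank 9; reducing to Smith normal form yields diagonal entries (1,1,1,1,1,1,1,1,1).

The boundary map ∂_2: C_2 → C_1 sends each 2-simplex [p,q,r] to [q,r] − [p,r] + [p,q]. For instance
  ∂[4,7,9] = [7,9] − [4,9] + [4,7],
  ∂[0,5,9] = [5,9] − [0,9] + [0,5].
The resulting 30×20 matrix has rank 20, and its Smith normal form has invariant factors (1,1,1,1,1,1,1,1,1,1,1,1,1,1,1,1,1,1,1,2).

Reading off H_k = ker ∂_k / im ∂_{k+1}:

  H_0: rank C_0 − rank ∂_1 = 10 − 9 = 1, and the invariant factors of ∂_1 are all 1, so H_0 ≅ Z.
  H_1: rank ker ∂_1 − rank ∂_2 = (30 − 9) − 20 = 1, and ∂_2 has invariant factor 2 > 1, so H_1 ≅ Z ⊕ Z/2.
  H_2: rank ker ∂_2 − rank ∂_3 = (20 − 20) − 0 = 0, and there is no ∂_3, so H_2 ≅ 0.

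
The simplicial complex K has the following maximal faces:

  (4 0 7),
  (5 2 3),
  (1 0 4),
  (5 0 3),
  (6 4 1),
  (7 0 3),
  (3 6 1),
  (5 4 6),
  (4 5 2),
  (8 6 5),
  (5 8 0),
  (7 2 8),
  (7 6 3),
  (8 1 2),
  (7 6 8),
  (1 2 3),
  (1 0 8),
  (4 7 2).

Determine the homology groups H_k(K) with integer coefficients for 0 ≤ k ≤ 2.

H_0 ≅ Z,  H_1 ≅ Z^2,  H_2 ≅ Z.

Order the vertices as 0 < 1 < 2 < 3 < 4 < 5 < 6 < 7 < 8. Listing each simplex with vertices in this order, K has dimension 2 with simplices:

  0-simplices (9): [0], [1], [2], [3], [4], [5], [6], [7], [8]
  1-simplices (27): (27 of them)
  2-simplices (18): [0,1,4], [0,1,8], [0,3,5], [0,3,7], [0,4,7], [0,5,8], [1,2,3], [1,2,8], [1,3,6], [1,4,6], [2,3,5], [2,4,5], [2,4,7], [2,7,8], [3,6,7], [4,5,6], [5,6,8], [6,7,8]

so the chain groups are C_0 ≅ Z^9, C_1 ≅ Z^27, C_2 ≅ Z^18.

The boundary map ∂_1: C_1 → C_0 maps an edge to its endpoints' difference, ∂[p,q] = q − p.
This gives a 9×27 integer matrix of rank 8; reducing to Smith normal form yields diagonal entries (1,1,1,1,1,1,1,1).

Boundary ∂_2: C_2 → C_1 maps a triangle to the signed sum of its edges. For instance
  ∂[1,2,8] = [2,8] − [1,8] + [1,2],
  ∂[0,5,8] = [5,8] − [0,8] + [0,5].
As a 27×18 matrix over Z this has rank 17, with invariant factors (1,1,1,1,1,1,1,1,1,1,1,1,1,1,1,1,1).

From H_k ≅ ker(∂_k) / im(∂_{k+1}) we obtain:

  H_0: rank C_0 − rank ∂_1 = 9 − 8 = 1, and the invariant factors of ∂_1 are all 1, so H_0 ≅ Z.
  H_1: rank ker ∂_1 − rank ∂_2 = (27 − 8) − 17 = 2, and the invariant factors of ∂_2 are all 1, so H_1 ≅ Z^2.
  H_2: rank ker ∂_2 − rank ∂_3 = (18 − 17) − 0 = 1, and there is no ∂_3, so H_2 ≅ Z.

(K is a triangulation of the torus T^2.)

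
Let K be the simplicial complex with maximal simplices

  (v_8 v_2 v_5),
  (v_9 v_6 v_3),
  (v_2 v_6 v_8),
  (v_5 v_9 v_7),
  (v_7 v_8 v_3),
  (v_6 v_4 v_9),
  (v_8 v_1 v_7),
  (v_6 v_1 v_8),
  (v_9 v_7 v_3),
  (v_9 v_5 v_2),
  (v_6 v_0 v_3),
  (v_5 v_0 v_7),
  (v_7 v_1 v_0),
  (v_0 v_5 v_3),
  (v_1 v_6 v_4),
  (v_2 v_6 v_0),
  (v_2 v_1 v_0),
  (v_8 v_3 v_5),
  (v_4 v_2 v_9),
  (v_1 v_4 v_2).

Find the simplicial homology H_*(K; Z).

H_0 ≅ Z,  H_1 ≅ Z ⊕ Z/2Z,  H_2 = 0.

We work with the vertex ordering v_0 < v_1 < v_2 < v_3 < v_4 < v_5 < v_6 < v_7 < v_8 < v_9. The simplices of K, each written with vertices in increasing order, are:

  0-simplices (10): [v_0], [v_1], [v_2], [v_3], [v_4], [v_5], [v_6], [v_7], [v_8], [v_9]
  1-simplices (30): (30 of them)
  2-simplices (20): (20 of them)

Hence C_0 ≅ Z^10, C_1 ≅ Z^30, C_2 ≅ Z^20.

∂_1: C_1 → C_0 maps an edge to its endpoints' difference, ∂[p,q] = q − p. For instance
  ∂[v_5,v_8] = [v_8] − [v_5].
As a 10×30 matrix over Z this has rank 9, with invariant factors (1,1,1,1,1,1,1,1,1).

Boundary ∂_2: C_2 → C_1 maps a triangle to the signed sum of its edges. For instance
  ∂[v_3,v_7,v_9] = [v_7,v_9] − [v_3,v_9] + [v_3,v_7],
  ∂[v_2,v_5,v_8] = [v_5,v_8] − [v_2,v_8] + [v_2,v_5].
As a 30×20 matrix over Z this has rank 20, with invariant factors (1,1,1,1,1,1,1,1,1,1,1,1,1,1,1,1,1,1,1,2).

Computing H_k = (kernel of ∂_k) / (image of ∂_{k+1}):

  H_0: rank C_0 − rank ∂_1 = 10 − 9 = 1, and the invariant factors of ∂_1 are all 1, so H_0 ≅ Z.
  H_1: rank ker ∂_1 − rank ∂_2 = (30 − 9) − 20 = 1, and ∂_2 has invariant factor 2 > 1, so H_1 ≅ Z ⊕ Z/2Z.
  H_2: rank ker ∂_2 − rank ∂_3 = (20 − 20) − 0 = 0, and there is no ∂_3, so H_2 ≅ 0.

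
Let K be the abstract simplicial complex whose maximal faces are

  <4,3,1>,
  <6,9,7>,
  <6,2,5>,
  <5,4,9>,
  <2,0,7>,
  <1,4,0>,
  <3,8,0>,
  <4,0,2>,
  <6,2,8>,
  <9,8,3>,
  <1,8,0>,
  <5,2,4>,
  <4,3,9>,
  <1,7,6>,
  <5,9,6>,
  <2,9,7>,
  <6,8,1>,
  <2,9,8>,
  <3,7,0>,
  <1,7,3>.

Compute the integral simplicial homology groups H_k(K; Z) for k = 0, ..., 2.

We work with the vertex ordering 0 < 1 < 2 < 3 < 4 < 5 < 6 < 7 < 8 < 9. The simplices of K, each written with vertices in increasing order, are:

  0-simplices (10): [0], [1], [2], [3], [4], [5], [6], [7], [8], [9]
  1-simplices (30): (30 of them)
  2-simplices (20): (20 of them)

so the chain groups are C_0 ≅ Z^10, C_1 ≅ Z^30, C_2 ≅ Z^20.

∂_1: C_1 → C_0 maps an edge to its endpoints' difference, ∂[p,q] = q − p. For instance
  ∂[0,3] = [3] − [0].
The resulting 10×30 matrix has rank 9, and its Smith normal form has invariant factors (1,1,1,1,1,1,1,1,1).

∂_2: C_2 → C_1 maps a triangle to the signed sum of its edges. For instance
  ∂[0,2,7] = [2,7] − [0,7] + [0,2],
  ∂[1,6,8] = [6,8] − [1,8] + [1,6].
The 30×20 boundary matrix has rank 20 and Smith normal form diag(1,1,1,1,1,1,1,1,1,1,1,1,1,1,1,1,1,1,1,2).

Reading off H_k = ker ∂_k / im ∂_{k+1}:

  H_0: rank C_0 − rank ∂_1 = 10 − 9 = 1, and the invariant factors of ∂_1 are all 1, so H_0 = Z.
  H_1: rank ker ∂_1 − rank ∂_2 = (30 − 9) − 20 = 1, and ∂_2 has invariant factor 2 > 1, so H_1 = Z ⊕ Z/2.
  H_2: rank ker ∂_2 − rank ∂_3 = (20 − 20) − 0 = 0, and there is no ∂_3, so H_2 = 0.

(K is a triangulation of the Klein bottle.)

H_0 = Z,  H_1 = Z ⊕ Z/2,  H_2 = 0.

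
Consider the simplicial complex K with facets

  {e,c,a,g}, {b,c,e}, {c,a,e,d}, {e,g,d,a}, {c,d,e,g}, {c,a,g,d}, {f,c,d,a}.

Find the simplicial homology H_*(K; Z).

Take the total order a < b < c < d < e < f < g on the vertex set. Then K (dimension 3) consists of the simplices:

  0-simplices (7): a, b, c, d, e, f, g
  1-simplices (15): ac, ad, ae, af, ag, bc, be, cd, ce, cf, cg, de, df, dg, eg
  2-simplices (14): acd, ace, acf, acg, ade, adf, adg, aeg, bce, cde, cdf, cdg, ceg, deg
  3-simplices (6): acde, acdf, acdg, aceg, adeg, cdeg

so the chain groups are C_0 ≅ Z^7, C_1 ≅ Z^15, C_2 ≅ Z^14, C_3 ≅ Z^6.

∂_1: C_1 → C_0 is given by ∂[p,q] = [q] − [p].
The resulting 7×15 matrix has rank 6, and its Smith normal form has invariant factors (1,1,1,1,1,1).

Boundary ∂_2: C_2 → C_1 maps a triangle to the signed sum of its edges. For instance
  ∂ade = de − ae + ad,
  ∂deg = eg − dg + de.
As a 15×14 matrix over Z this has rank 9, with invariant factors (1,1,1,1,1,1,1,1,1).

Boundary ∂_3: C_3 → C_2 sends each 3-simplex σ to the alternating sum Σ_i (−1)^i (σ with its i-th vertex removed). For instance
  ∂acdf = cdf − adf + acf − acd,
  ∂acde = cde − ade + ace − acd.
This gives a 14×6 integer matrix of rank 5; reducing to Smith normal form yields diagonal entries (1,1,1,1,1).

From H_k ≅ ker(∂_k) / im(∂_{k+1}) we obtain:

  H_0: rank C_0 − rank ∂_1 = 7 − 6 = 1, and the invariant factors of ∂_1 are all 1, so H_0 = Z.
  H_1: rank ker ∂_1 − rank ∂_2 = (15 − 6) − 9 = 0, and the invariant factors of ∂_2 are all 1, so H_1 = 0.
  H_2: rank ker ∂_2 − rank ∂_3 = (14 − 9) − 5 = 0, and the invariant factors of ∂_3 are all 1, so H_2 = 0.
  H_3: rank ker ∂_3 − rank ∂_4 = (6 − 5) − 0 = 1, and there is no ∂_4, so H_3 = Z.

As a check, the Euler characteristic is 7 − 15 + 14 − 6 = 0, which agrees with 1 − 0 + 0 − 1 = 0.

H_0 = Z,  H_1 = 0,  H_2 = 0,  H_3 = Z.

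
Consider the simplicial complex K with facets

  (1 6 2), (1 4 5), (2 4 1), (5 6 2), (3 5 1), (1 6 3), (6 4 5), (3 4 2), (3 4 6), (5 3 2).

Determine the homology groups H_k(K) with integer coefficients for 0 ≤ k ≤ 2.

H_0 ≅ Z,  H_1 ≅ Z_2,  H_2 = 0.

Fix the vertex order 1 < 2 < 3 < 4 < 5 < 6 and write every simplex with vertices in increasing order. Then dim K = 2 and the simplices of K are:

  0-simplices (6): [1], [2], [3], [4], [5], [6]
  1-simplices (15): [1,2], [1,3], [1,4], [1,5], [1,6], [2,3], [2,4], [2,5], [2,6], [3,4], [3,5], [3,6], [4,5], [4,6], [5,6]
  2-simplices (10): [1,2,4], [1,2,6], [1,3,5], [1,3,6], [1,4,5], [2,3,4], [2,3,5], [2,5,6], [3,4,6], [4,5,6]

Hence C_0 ≅ Z^6, C_1 ≅ Z^15, C_2 ≅ Z^10.

∂_1: C_1 → C_0 maps an edge to its endpoints' difference, ∂[p,q] = q − p.
This gives a 6×15 integer matrix of rank 5; reducing to Smith normal form yields diagonal entries (1,1,1,1,1).

∂_2: C_2 → C_1 maps a triangle to the signed sum of its edges. For instance
  ∂[1,2,4] = [2,4] − [1,4] + [1,2],
  ∂[1,2,6] = [2,6] − [1,6] + [1,2].
The resulting 15×10 matrix has rank 10, and its Smith normal form has invariant factors (1,1,1,1,1,1,1,1,1,2).

Reading off H_k = ker ∂_k / im ∂_{k+1}:

  H_0: rank C_0 − rank ∂_1 = 6 − 5 = 1, and the invariant factors of ∂_1 are all 1, so H_0 = Z.
  H_1: rank ker ∂_1 − rank ∂_2 = (15 − 5) − 10 = 0, and ∂_2 has invariant factor 2 > 1, so H_1 = Z_2.
  H_2: rank ker ∂_2 − rank ∂_3 = (10 − 10) − 0 = 0, and there is no ∂_3, so H_2 = 0.

As a check, the Euler characteristic is 6 − 15 + 10 = 1, which agrees with 1 − 0 + 0 = 1.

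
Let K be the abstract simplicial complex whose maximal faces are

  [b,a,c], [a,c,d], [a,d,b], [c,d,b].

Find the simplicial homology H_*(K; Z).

H_0 ≅ Z,  H_1 = 0,  H_2 ≅ Z.

K has 4 vertices, 6 edges, 4 triangles.
rank ∂_0 = 0, rank ∂_1 = 3 ⇒ b_0 = 4 − 0 − 3 = 1; all invariant factors of ∂_1 are 1 so no torsion. So H_0 ≅ Z.
rank ∂_1 = 3, rank ∂_2 = 3 ⇒ b_1 = 6 − 3 − 3 = 0; all invariant factors of ∂_2 are 1 so no torsion. So H_1 ≅ 0.
rank ∂_2 = 3, rank ∂_3 = 0 ⇒ b_2 = 4 − 3 − 0 = 1. So H_2 ≅ Z.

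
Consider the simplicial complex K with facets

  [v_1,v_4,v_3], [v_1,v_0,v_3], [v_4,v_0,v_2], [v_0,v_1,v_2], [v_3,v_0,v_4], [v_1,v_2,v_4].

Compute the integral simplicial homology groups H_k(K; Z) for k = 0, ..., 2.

K has 5 vertices, 9 edges, 6 triangles.
rank ∂_0 = 0, rank ∂_1 = 4 ⇒ b_0 = 5 − 0 − 4 = 1; all invariant factors of ∂_1 are 1 so no torsion. So H_0 = Z.
rank ∂_1 = 4, rank ∂_2 = 5 ⇒ b_1 = 9 − 4 − 5 = 0; all invariant factors of ∂_2 are 1 so no torsion. So H_1 = 0.
rank ∂_2 = 5, rank ∂_3 = 0 ⇒ b_2 = 6 − 5 − 0 = 1. So H_2 = Z.

H_0 ≅ Z,  H_1 = 0,  H_2 ≅ Z.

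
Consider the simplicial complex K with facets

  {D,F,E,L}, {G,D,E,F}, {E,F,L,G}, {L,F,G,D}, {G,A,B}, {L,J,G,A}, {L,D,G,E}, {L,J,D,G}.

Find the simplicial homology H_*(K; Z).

H_0 ≅ Z,  H_1 = 0,  H_2 = 0,  H_3 ≅ Z.

We work with the vertex ordering A < B < D < E < F < G < J < L. The simplices of K, each written with vertices in increasing order, are:

  0-simplices (8): A, B, D, E, F, G, J, L
  1-simplices (18): AB, AG, AJ, AL, BG, DE, DF, DG, DJ, DL, EF, EG, EL, FG, FL, GJ, GL, JL
  2-simplices (17): ABG, AGJ, AGL, AJL, DEF, DEG, DEL, DFG, DFL, DGJ, DGL, DJL, EFG, EFL, EGL, FGL, GJL
  3-simplices (7): AGJL, DEFG, DEFL, DEGL, DFGL, DGJL, EFGL

giving chain groups C_0 ≅ Z^8, C_1 ≅ Z^18, C_2 ≅ Z^17, C_3 ≅ Z^7.

The boundary map ∂_1: C_1 → C_0 sends each edge [p,q] (with p < q) to q − p.
This gives a 8×18 integer matrix of rank 7; reducing to Smith normal form yields diagonal entries (1,1,1,1,1,1,1).

∂_2: C_2 → C_1 maps a triangle to the signed sum of its edges. For instance
  ∂DGJ = GJ − DJ + DG,
  ∂DGL = GL − DL + DG.
The 18×17 boundary matrix has rank 11 and Smith normal form diag(1,1,1,1,1,1,1,1,1,1,1).

The boundary map ∂_3: C_3 → C_2 sends each 3-simplex σ to the alternating sum Σ_i (−1)^i (σ with its i-th vertex removed). For instance
  ∂DEFG = EFG − DFG + DEG − DEF,
  ∂DEGL = EGL − DGL + DEL − DEG.
The 17×7 boundary matrix has rank 6 and Smith normal form diag(1,1,1,1,1,1).

Now H_k = ker ∂_k / im ∂_{k+1}, so:

  H_0: rank C_0 − rank ∂_1 = 8 − 7 = 1, and the invariant factors of ∂_1 are all 1, so H_0 ≅ Z.
  H_1: rank ker ∂_1 − rank ∂_2 = (18 − 7) − 11 = 0, and the invariant factors of ∂_2 are all 1, so H_1 ≅ 0.
  H_2: rank ker ∂_2 − rank ∂_3 = (17 − 11) − 6 = 0, and the invariant factors of ∂_3 are all 1, so H_2 ≅ 0.
  H_3: rank ker ∂_3 − rank ∂_4 = (7 − 6) − 0 = 1, and there is no ∂_4, so H_3 ≅ Z.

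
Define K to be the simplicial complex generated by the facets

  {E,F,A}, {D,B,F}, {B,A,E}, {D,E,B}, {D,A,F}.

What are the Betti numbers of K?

b_0 = 1, b_1 = 1, b_2 = 0.

Take the total order A < B < D < E < F on the vertex set. Then K (dimension 2) consists of the simplices:

  0-simplices (5): A, B, D, E, F
  1-simplices (10): AB, AD, AE, AF, BD, BE, BF, DE, DF, EF
  2-simplices (5): ABE, ADF, AEF, BDE, BDF

giving chain groups C_0 ≅ Z^5, C_1 ≅ Z^10, C_2 ≅ Z^5.

∂_1: C_1 → C_0 maps an edge to its endpoints' difference, ∂[p,q] = q − p.
The 5×10 boundary matrix has rank 4 and Smith normal form diag(1,1,1,1).

Boundary ∂_2: C_2 → C_1 maps a triangle to the signed sum of its edges. For instance
  ∂ABE = BE − AE + AB,
  ∂BDF = DF − BF + BD.
As a 10×5 matrix over Z this has rank 5, with invariant factors (1,1,1,1,1).

Reading off H_k = ker ∂_k / im ∂_{k+1}:

  H_0: rank C_0 − rank ∂_1 = 5 − 4 = 1, and the invariant factors of ∂_1 are all 1, so H_0 ≅ Z.
  H_1: rank ker ∂_1 − rank ∂_2 = (10 − 4) − 5 = 1, and the invariant factors of ∂_2 are all 1, so H_1 ≅ Z.
  H_2: rank ker ∂_2 − rank ∂_3 = (5 − 5) − 0 = 0, and there is no ∂_3, so H_2 ≅ 0.

Hence the Betti numbers are b_0 = 1, b_1 = 1, b_2 = 0.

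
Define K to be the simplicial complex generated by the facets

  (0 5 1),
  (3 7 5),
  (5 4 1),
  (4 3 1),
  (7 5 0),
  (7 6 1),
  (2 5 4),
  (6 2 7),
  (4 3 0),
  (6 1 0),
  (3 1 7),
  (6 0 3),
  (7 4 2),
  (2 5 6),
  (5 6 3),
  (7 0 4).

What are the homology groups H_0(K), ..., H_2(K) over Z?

We work with the vertex ordering 0 < 1 < 2 < 3 < 4 < 5 < 6 < 7. The simplices of K, each written with vertices in increasing order, are:

  0-simplices (8): [0], [1], [2], [3], [4], [5], [6], [7]
  1-simplices (24): (24 of them)
  2-simplices (16): [0,1,5], [0,1,6], [0,3,4], [0,3,6], [0,4,7], [0,5,7], [1,3,4], [1,3,7], [1,4,5], [1,6,7], [2,4,5], [2,4,7], [2,5,6], [2,6,7], [3,5,6], [3,5,7]

Hence C_0 ≅ Z^8, C_1 ≅ Z^24, C_2 ≅ Z^16.

Boundary ∂_1: C_1 → C_0 sends each edge [p,q] (with p < q) to q − p.
The 8×24 boundary matrix has rank 7 and Smith normal form diag(1,1,1,1,1,1,1).

Boundary ∂_2: C_2 → C_1 acts by ∂[p,q,r] = [q,r] − [p,r] + [p,q]. For instance
  ∂[1,6,7] = [6,7] − [1,7] + [1,6],
  ∂[1,4,5] = [4,5] − [1,5] + [1,4].
The 24×16 boundary matrix has rank 15 and Smith normal form diag(1,1,1,1,1,1,1,1,1,1,1,1,1,1,1).

Reading off H_k = ker ∂_k / im ∂_{k+1}:

  H_0: rank C_0 − rank ∂_1 = 8 − 7 = 1, and the invariant factors of ∂_1 are all 1, so H_0 ≅ Z.
  H_1: rank ker ∂_1 − rank ∂_2 = (24 − 7) − 15 = 2, and the invariant factors of ∂_2 are all 1, so H_1 ≅ Z^2.
  H_2: rank ker ∂_2 − rank ∂_3 = (16 − 15) − 0 = 1, and there is no ∂_3, so H_2 ≅ Z.

(K is a triangulation of the torus T^2.)

H_0 ≅ Z,  H_1 ≅ Z^2,  H_2 ≅ Z.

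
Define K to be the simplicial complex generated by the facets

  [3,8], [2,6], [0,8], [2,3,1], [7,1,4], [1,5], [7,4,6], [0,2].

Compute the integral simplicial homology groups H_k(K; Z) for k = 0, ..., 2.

Fix the vertex order 0 < 1 < 2 < 3 < 4 < 5 < 6 < 7 < 8 and write every simplex with vertices in increasing order. Then dim K = 2 and the simplices of K are:

  0-simplices (9): [0], [1], [2], [3], [4], [5], [6], [7], [8]
  1-simplices (13): [0,2], [0,8], [1,2], [1,3], [1,4], [1,5], [1,7], [2,3], [2,6], [3,8], [4,6], [4,7], [6,7]
  2-simplices (3): [1,2,3], [1,4,7], [4,6,7]

so the chain groups are C_0 ≅ Z^9, C_1 ≅ Z^13, C_2 ≅ Z^3.

Boundary ∂_1: C_1 → C_0 sends each edge [p,q] (with p < q) to q − p. For instance
  ∂[4,6] = [6] − [4].
The resulting 9×13 matrix has rank 8, and its Smith normal form has invariant factors (1,1,1,1,1,1,1,1).

Boundary ∂_2: C_2 → C_1 sends each 2-simplex [p,q,r] to [q,r] − [p,r] + [p,q]. For instance
  ∂[1,2,3] = [2,3] − [1,3] + [1,2],
  ∂[1,4,7] = [4,7] − [1,7] + [1,4].
As a 13×3 matrix over Z this has rank 3, with invariant factors (1,1,1).

From H_k ≅ ker(∂_k) / im(∂_{k+1}) we obtain:

  H_0: rank C_0 − rank ∂_1 = 9 − 8 = 1, and the invariant factors of ∂_1 are all 1, so H_0 ≅ Z.
  H_1: rank ker ∂_1 − rank ∂_2 = (13 − 8) − 3 = 2, and the invariant factors of ∂_2 are all 1, so H_1 ≅ Z^2.
  H_2: rank ker ∂_2 − rank ∂_3 = (3 − 3) − 0 = 0, and there is no ∂_3, so H_2 ≅ 0.

H_0 = Z,  H_1 = Z^2,  H_2 = 0.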